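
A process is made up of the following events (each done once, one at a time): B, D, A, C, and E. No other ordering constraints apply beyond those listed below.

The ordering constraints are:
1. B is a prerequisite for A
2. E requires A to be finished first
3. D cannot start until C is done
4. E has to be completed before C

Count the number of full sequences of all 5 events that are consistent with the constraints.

1

B is the only event with nothing required before it, so every ordering starts there.
Every event is then forced in turn, so only 1 complete ordering is consistent with the constraints.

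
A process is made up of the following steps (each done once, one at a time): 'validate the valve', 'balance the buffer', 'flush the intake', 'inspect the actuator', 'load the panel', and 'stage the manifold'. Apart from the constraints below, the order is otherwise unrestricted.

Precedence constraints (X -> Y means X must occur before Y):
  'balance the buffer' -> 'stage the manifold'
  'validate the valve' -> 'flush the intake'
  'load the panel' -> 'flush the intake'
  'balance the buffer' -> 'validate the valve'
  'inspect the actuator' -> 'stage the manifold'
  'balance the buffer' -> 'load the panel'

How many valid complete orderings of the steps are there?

2 steps have no prerequisites ('balance the buffer', 'inspect the actuator'), so any of them could come first.
Systematically extending each partial ordering one step at a time and counting, there are 28 complete orderings.

28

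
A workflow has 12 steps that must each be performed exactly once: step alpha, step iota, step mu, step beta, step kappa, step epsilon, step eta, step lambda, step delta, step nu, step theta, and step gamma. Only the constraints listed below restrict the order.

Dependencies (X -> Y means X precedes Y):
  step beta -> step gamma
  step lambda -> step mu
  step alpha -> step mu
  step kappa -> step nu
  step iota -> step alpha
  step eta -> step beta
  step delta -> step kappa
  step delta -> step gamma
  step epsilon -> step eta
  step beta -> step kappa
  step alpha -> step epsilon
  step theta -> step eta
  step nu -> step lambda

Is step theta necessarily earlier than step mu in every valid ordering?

Following the dependencies: step theta → step eta → step beta → step kappa → step nu → step lambda → step mu.
That forces step theta before step mu in every valid schedule.

Yes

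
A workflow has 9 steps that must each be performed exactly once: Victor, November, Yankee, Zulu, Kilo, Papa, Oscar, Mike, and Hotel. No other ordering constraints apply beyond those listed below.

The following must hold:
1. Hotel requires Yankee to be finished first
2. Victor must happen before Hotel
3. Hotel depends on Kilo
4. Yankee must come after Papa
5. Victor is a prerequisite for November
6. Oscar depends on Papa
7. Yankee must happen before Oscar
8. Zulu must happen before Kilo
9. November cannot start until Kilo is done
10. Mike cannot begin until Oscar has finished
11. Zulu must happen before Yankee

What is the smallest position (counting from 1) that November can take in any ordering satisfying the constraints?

4

Working backwards through the constraints from November, its full set of required predecessors is Victor, Zulu, Kilo — 3 of them.
So at minimum 3 steps come before November, putting November no earlier than position 4. That position is achievable by scheduling exactly those predecessors first.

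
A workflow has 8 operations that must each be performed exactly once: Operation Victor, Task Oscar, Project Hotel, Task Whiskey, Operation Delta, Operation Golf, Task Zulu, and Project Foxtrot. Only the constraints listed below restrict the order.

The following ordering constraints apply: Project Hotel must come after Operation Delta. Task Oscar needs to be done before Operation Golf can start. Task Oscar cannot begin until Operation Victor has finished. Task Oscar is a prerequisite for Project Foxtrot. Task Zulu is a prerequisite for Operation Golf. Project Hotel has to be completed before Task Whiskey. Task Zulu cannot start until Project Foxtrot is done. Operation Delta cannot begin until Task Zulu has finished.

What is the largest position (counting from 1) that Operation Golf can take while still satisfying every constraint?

No constraint forces any operation after Operation Golf, so it can be placed last, in position 8.

8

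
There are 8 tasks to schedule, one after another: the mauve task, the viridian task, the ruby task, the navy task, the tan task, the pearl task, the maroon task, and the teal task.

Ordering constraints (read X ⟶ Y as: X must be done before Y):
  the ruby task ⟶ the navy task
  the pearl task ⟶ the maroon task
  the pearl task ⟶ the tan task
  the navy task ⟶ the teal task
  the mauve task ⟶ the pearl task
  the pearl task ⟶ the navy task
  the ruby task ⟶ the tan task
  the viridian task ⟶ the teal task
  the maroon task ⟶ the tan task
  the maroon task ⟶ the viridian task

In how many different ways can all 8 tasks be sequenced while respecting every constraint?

44

2 tasks have no prerequisites (the mauve task, the ruby task), so any of them could come first.
Counting all ways to extend the partial order to a total order gives 44.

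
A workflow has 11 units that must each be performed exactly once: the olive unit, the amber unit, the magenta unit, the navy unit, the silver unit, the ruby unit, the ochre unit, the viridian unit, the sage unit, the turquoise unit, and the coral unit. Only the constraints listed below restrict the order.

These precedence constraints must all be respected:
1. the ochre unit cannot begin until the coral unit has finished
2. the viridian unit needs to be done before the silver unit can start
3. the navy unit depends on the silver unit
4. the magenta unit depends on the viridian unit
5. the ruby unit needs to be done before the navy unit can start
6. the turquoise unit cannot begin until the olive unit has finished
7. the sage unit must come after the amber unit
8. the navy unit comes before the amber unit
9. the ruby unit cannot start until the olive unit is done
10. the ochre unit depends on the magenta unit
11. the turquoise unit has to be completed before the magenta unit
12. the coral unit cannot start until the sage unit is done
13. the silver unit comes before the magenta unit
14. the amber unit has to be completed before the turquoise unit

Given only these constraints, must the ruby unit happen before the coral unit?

There is a constraint chain the ruby unit → the navy unit → the amber unit → the sage unit → the coral unit.
That forces the ruby unit before the coral unit in every valid schedule.

Yes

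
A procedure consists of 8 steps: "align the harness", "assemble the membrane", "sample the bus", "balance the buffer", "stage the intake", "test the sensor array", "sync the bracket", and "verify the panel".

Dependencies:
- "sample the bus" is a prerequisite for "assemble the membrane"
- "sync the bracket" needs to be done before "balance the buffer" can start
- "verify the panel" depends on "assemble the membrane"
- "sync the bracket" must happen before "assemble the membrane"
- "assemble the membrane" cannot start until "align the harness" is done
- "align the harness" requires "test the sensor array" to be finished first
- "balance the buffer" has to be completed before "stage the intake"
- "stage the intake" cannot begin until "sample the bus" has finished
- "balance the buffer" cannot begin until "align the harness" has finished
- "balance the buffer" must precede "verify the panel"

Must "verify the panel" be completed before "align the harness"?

The constraints actually force "align the harness" before "verify the panel" (via "align the harness" → "assemble the membrane" → "verify the panel"), not the other way around.
So "verify the panel" never precedes "align the harness".

No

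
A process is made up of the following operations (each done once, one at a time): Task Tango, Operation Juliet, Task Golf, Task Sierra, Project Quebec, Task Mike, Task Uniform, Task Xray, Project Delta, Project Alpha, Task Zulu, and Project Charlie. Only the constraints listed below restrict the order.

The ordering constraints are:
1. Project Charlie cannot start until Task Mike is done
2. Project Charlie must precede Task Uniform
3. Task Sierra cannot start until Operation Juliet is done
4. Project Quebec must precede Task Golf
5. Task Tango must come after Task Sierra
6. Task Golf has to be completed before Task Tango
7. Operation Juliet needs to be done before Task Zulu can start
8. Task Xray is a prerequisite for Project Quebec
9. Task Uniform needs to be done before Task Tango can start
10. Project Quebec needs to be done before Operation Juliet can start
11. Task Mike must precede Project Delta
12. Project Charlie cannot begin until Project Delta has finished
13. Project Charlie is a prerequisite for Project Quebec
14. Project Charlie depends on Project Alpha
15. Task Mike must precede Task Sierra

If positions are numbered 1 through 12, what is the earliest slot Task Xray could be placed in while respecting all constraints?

1

Task Xray has no prerequisites at all, so it can go in position 1.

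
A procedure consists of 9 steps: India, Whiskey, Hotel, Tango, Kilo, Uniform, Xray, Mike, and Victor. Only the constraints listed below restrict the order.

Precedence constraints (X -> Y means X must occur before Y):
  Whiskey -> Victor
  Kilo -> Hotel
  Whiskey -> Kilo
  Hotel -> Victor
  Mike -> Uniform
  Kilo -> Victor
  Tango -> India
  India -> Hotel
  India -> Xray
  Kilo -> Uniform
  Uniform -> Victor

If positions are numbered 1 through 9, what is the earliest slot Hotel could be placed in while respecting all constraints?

5

Every step that must precede Hotel has to come before it. Tracing all chains that end at Hotel, those steps are: India, Whiskey, Tango, Kilo — 4 in total.
So at minimum 4 steps come before Hotel, putting Hotel no earlier than position 5. That position is achievable by scheduling exactly those predecessors first.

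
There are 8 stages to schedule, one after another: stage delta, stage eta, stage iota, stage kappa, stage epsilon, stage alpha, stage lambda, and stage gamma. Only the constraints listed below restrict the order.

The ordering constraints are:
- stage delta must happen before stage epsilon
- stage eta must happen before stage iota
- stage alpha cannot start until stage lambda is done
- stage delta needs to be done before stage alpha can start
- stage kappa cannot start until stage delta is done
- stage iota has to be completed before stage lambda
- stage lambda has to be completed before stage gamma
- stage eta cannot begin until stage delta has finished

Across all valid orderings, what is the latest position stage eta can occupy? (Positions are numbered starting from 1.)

4

Every stage that must follow stage eta has to come after it. Tracing all chains starting from stage eta, those stages are: stage iota, stage alpha, stage lambda, stage gamma — 4 in total.
So at least 4 stages follow stage eta, putting stage eta no later than position 4. That position is achievable by scheduling everything else first.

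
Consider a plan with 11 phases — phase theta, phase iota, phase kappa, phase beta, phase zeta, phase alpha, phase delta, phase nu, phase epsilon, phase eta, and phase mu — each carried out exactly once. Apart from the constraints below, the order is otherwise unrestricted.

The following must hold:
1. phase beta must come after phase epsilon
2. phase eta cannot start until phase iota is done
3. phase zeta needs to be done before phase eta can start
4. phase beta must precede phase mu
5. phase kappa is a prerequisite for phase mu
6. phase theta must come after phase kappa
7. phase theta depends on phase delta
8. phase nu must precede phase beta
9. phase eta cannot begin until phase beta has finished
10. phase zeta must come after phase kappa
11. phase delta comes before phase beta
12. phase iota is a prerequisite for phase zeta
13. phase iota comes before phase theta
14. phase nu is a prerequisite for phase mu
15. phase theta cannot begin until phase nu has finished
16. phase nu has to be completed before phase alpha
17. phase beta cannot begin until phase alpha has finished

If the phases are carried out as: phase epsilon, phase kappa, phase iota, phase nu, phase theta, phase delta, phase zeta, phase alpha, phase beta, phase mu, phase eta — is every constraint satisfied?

Here phase delta comes after phase theta.
But one of the constraints requires phase delta before phase theta, so this ordering violates it.

No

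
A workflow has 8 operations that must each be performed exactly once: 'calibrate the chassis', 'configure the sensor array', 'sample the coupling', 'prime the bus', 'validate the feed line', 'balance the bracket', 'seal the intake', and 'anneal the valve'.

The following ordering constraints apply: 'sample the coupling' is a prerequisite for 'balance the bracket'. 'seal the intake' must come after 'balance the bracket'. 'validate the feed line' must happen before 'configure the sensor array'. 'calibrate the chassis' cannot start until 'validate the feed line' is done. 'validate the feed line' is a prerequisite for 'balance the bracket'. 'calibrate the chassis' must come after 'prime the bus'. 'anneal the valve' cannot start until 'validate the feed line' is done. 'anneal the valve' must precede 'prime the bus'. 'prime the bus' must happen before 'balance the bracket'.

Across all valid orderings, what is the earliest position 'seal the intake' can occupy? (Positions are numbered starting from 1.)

Working backwards through the constraints from 'seal the intake', its full set of required predecessors is 'sample the coupling', 'prime the bus', 'validate the feed line', 'balance the bracket', 'anneal the valve' — 5 of them.
So at minimum 5 operations come before 'seal the intake', putting 'seal the intake' no earlier than position 6. That position is achievable by scheduling exactly those predecessors first.

6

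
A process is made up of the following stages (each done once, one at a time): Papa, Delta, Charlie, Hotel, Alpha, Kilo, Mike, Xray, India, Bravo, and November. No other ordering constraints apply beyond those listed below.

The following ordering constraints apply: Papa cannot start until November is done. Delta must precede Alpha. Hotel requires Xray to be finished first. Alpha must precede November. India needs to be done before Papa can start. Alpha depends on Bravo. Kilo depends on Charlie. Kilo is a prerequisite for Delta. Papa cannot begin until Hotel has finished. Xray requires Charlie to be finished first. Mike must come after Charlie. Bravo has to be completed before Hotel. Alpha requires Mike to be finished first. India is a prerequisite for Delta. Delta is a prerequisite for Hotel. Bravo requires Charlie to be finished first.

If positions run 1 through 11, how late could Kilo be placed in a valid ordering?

6

The stages that are forced after Kilo, directly or by a chain of constraints, are Papa, Delta, Hotel, Alpha, November. That's 5 stages.
So at least 5 stages follow Kilo, putting Kilo no later than position 6. That position is achievable by scheduling everything else first.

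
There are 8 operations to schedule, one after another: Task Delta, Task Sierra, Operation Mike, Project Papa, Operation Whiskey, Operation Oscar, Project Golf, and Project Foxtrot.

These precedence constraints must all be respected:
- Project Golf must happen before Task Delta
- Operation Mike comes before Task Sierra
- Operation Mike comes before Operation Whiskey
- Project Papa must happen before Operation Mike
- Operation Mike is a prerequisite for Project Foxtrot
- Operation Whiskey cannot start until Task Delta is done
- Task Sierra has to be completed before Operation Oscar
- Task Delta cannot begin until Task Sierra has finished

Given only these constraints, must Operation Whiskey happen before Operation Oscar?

Operation Whiskey and Operation Oscar are not related by any chain of constraints.
A valid ordering placing Operation Oscar before Operation Whiskey exists, so the answer is no.

No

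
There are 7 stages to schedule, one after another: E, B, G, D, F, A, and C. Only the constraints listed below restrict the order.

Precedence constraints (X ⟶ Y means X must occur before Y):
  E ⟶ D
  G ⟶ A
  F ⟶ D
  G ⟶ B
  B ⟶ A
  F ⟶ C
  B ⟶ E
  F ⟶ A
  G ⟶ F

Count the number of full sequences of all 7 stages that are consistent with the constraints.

G is the only stage with nothing required before it, so every ordering starts there.
Enumerating by repeatedly choosing an available stage (one whose prerequisites are all placed) gives 33 distinct complete orderings.

33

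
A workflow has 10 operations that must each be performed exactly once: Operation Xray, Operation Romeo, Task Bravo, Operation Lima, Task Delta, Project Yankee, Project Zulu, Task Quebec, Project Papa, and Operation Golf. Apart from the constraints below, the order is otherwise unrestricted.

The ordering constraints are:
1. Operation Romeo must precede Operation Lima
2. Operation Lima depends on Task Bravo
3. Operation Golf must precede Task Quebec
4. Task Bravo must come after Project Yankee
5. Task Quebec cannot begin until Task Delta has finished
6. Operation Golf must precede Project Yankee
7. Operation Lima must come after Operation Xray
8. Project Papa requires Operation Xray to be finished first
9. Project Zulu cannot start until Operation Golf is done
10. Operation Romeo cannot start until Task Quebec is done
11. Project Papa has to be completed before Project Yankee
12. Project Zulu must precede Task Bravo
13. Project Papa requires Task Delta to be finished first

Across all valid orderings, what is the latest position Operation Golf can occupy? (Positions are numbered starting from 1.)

The operations that are forced after Operation Golf, directly or by a chain of constraints, are Operation Romeo, Task Bravo, Operation Lima, Project Yankee, Project Zulu, Task Quebec. That's 6 operations.
With 6 mandatory successors out of 10 operations total, the latest slot for Operation Golf is 10−6 = 4, and it's reachable by doing all non-successors before Operation Golf.

4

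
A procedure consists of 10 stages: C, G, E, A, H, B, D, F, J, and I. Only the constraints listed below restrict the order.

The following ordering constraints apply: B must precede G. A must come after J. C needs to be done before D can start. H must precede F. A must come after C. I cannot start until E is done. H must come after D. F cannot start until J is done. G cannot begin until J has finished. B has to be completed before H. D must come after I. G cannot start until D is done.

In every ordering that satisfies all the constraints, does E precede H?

Yes

Tracing the constraints gives a chain: E → I → D → H.
Hence E necessarily comes before H.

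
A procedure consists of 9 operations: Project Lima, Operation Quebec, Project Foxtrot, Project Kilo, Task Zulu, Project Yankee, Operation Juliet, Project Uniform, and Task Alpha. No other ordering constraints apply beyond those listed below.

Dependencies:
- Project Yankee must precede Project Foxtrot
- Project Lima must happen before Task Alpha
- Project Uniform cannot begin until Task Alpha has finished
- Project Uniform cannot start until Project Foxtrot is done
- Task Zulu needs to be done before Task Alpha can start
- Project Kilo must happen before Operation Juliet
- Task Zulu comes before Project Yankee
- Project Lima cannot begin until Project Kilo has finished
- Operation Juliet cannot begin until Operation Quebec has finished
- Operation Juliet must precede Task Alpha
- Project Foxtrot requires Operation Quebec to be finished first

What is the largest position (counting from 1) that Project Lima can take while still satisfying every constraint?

7

The operations that are forced after Project Lima, directly or by a chain of constraints, are Project Uniform, Task Alpha. That's 2 operations.
So at least 2 operations follow Project Lima, putting Project Lima no later than position 7. That position is achievable by scheduling everything else first.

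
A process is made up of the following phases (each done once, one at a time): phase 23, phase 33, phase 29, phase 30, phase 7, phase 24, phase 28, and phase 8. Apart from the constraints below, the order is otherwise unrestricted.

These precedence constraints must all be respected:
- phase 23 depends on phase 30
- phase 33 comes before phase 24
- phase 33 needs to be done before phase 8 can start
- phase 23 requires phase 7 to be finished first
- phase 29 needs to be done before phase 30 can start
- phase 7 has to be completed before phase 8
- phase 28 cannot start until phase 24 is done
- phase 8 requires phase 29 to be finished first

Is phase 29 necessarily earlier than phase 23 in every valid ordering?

Yes

Chaining the stated constraints: phase 29 → phase 30 → phase 23.
So phase 29 must precede phase 23 in any valid ordering.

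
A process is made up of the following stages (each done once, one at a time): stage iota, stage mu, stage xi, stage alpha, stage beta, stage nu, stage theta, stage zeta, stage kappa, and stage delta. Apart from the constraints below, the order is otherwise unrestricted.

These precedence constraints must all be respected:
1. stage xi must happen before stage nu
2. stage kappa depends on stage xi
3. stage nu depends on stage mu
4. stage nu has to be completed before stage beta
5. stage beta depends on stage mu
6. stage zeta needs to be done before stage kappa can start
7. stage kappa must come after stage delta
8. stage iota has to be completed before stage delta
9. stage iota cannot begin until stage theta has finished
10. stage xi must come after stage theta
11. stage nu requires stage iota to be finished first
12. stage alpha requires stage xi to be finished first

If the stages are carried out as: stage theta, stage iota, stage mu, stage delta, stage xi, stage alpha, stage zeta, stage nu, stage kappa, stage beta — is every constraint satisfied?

Every stated constraint is respected: stage mu sits at position 3, ahead of stage beta at position 10, and each of the other listed pairs likewise has the predecessor earlier in the sequence.

Yes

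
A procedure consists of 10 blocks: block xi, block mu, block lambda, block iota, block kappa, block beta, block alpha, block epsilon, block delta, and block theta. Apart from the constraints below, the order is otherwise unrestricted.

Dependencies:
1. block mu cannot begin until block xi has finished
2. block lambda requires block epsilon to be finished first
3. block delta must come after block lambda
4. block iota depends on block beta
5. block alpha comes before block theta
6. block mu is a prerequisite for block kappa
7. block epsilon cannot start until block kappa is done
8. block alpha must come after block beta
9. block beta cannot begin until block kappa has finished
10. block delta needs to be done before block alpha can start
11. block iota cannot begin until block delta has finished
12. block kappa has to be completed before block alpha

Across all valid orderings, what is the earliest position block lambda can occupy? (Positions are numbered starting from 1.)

Working backwards through the constraints from block lambda, its full set of required predecessors is block xi, block mu, block kappa, block epsilon — 4 of them.
With 4 mandatory predecessors, the earliest block lambda can sit is position 4+1 = 5, and placing just those 4 first achieves it.

5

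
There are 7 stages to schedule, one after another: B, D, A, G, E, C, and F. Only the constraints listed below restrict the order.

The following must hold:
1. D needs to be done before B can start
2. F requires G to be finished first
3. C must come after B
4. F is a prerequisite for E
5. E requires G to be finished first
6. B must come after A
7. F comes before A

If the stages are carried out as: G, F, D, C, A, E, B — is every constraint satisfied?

In the proposed order, C appears before B.
That contradicts the constraint that B must precede C.

No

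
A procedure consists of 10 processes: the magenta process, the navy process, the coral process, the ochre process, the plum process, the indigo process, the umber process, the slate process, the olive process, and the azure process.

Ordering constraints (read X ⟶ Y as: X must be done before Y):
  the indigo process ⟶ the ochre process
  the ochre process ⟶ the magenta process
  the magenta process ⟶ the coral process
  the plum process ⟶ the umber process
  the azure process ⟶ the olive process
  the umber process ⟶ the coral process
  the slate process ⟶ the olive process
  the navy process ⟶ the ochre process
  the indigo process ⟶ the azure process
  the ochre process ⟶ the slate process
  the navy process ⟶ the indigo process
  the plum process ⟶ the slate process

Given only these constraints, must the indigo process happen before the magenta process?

Yes

Following the dependencies: the indigo process → the ochre process → the magenta process.
So the indigo process must precede the magenta process in any valid ordering.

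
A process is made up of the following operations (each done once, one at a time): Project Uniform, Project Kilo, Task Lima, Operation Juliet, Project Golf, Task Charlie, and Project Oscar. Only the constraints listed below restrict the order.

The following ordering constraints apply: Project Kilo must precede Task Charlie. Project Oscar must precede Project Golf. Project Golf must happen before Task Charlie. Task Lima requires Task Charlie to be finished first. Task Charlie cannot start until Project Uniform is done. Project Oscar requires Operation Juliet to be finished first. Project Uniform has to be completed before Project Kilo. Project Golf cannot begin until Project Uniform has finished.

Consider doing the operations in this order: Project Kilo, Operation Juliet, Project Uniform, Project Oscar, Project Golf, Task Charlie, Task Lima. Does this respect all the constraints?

In the proposed order, Project Kilo appears before Project Uniform.
Since Project Uniform is required before Project Kilo, the ordering is invalid.

No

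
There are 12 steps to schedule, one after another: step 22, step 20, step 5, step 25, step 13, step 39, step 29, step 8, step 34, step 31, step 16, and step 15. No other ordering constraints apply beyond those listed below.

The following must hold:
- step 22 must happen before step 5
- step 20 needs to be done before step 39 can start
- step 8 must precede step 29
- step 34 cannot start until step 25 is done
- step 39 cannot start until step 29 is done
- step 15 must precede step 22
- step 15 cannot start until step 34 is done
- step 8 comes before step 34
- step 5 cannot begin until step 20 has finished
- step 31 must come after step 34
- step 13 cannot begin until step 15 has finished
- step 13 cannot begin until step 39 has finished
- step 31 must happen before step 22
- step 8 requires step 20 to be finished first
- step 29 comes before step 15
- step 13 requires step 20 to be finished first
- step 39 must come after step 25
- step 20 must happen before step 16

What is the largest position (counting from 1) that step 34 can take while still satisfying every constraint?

Every step that must follow step 34 has to come after it. Tracing all chains starting from step 34, those steps are: step 22, step 5, step 13, step 31, step 15 — 5 in total.
With 5 mandatory successors out of 12 steps total, the latest slot for step 34 is 12−5 = 7, and it's reachable by doing all non-successors before step 34.

7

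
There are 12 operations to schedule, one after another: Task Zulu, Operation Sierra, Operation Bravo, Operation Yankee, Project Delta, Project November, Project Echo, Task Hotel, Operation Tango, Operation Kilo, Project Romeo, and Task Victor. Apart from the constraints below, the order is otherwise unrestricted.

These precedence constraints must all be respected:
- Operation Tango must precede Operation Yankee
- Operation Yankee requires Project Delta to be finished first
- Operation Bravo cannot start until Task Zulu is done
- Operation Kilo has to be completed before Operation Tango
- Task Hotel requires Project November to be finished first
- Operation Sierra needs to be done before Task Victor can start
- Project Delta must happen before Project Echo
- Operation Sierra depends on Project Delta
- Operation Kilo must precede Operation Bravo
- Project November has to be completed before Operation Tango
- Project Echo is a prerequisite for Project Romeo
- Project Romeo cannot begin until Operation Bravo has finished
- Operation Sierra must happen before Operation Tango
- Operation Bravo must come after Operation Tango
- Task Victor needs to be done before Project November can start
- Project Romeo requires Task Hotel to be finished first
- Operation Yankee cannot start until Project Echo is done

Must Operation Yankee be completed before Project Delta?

No

The constraints actually force Project Delta before Operation Yankee (via Project Delta → Operation Yankee), not the other way around.
So Operation Yankee never precedes Project Delta.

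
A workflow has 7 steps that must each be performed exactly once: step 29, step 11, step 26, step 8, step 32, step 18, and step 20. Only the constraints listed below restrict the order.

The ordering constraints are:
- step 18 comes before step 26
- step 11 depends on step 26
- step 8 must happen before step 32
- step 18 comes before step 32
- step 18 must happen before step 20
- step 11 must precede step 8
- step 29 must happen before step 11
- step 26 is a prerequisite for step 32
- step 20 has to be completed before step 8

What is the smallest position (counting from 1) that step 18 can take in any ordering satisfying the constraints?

1

Nothing is required before step 18; it can be the very first step.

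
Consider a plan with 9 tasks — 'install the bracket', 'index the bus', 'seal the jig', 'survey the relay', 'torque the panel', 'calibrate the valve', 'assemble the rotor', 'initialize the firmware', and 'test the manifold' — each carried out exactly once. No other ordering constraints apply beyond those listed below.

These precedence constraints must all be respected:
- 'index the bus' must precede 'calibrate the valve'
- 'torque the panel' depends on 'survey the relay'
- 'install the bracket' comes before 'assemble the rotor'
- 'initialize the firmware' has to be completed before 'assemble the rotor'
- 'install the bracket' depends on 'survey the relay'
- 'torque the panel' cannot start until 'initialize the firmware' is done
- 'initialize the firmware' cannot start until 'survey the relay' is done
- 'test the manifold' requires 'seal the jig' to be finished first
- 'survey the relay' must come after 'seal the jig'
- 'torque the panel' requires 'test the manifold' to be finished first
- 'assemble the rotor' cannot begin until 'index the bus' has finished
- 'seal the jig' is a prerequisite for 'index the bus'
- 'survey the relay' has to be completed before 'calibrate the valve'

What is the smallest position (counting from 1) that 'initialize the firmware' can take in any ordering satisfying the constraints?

3

Working backwards through the constraints from 'initialize the firmware', its full set of required predecessors is 'seal the jig', 'survey the relay' — 2 of them.
So at minimum 2 tasks come before 'initialize the firmware', putting 'initialize the firmware' no earlier than position 3. That position is achievable by scheduling exactly those predecessors first.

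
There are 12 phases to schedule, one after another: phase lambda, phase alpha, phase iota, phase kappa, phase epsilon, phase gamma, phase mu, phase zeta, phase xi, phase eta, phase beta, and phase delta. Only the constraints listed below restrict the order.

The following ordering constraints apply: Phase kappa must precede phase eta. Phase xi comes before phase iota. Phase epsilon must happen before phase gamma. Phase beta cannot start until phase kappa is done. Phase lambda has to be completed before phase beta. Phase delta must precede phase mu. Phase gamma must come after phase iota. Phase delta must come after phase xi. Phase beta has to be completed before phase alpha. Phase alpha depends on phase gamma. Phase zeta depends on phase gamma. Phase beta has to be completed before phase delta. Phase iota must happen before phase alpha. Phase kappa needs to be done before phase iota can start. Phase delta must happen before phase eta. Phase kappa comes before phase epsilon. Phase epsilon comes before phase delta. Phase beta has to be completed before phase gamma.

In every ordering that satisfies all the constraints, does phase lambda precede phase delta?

There is a constraint chain phase lambda → phase beta → phase delta.
That forces phase lambda before phase delta in every valid schedule.

Yes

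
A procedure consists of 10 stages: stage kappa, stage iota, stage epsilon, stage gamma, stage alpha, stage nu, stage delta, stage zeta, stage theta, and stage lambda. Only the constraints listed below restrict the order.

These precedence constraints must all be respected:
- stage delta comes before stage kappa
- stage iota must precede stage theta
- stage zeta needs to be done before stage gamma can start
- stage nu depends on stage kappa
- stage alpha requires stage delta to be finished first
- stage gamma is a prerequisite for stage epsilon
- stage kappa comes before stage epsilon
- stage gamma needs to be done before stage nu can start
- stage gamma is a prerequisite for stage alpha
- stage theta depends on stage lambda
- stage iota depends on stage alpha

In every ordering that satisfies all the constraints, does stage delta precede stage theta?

Tracing the constraints gives a chain: stage delta → stage alpha → stage iota → stage theta.
That forces stage delta before stage theta in every valid schedule.

Yes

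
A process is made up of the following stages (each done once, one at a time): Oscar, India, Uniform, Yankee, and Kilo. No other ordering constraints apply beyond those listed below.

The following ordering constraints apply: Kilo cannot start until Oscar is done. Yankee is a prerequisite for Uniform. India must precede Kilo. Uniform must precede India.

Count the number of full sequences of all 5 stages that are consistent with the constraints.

4

The stages with no prerequisites are Oscar, Yankee; any of them can be placed first.
Enumerating by repeatedly choosing an available stage (one whose prerequisites are all placed) gives 4 distinct complete orderings.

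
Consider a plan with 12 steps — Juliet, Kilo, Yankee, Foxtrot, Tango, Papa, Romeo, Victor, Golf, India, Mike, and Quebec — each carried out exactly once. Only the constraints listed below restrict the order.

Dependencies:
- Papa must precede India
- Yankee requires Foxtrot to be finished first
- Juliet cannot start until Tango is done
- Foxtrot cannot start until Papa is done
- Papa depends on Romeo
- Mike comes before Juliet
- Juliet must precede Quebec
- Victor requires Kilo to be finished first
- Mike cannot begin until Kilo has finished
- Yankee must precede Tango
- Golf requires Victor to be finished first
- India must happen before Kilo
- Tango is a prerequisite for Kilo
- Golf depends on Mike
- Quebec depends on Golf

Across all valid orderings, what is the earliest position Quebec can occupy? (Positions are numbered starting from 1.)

Every step that must precede Quebec has to come before it. Tracing all chains that end at Quebec, those steps are: Juliet, Kilo, Yankee, Foxtrot, Tango, Papa, Romeo, Victor, Golf, India, Mike — 11 in total.
So at minimum 11 steps come before Quebec, putting Quebec no earlier than position 12. That position is achievable by scheduling exactly those predecessors first.

12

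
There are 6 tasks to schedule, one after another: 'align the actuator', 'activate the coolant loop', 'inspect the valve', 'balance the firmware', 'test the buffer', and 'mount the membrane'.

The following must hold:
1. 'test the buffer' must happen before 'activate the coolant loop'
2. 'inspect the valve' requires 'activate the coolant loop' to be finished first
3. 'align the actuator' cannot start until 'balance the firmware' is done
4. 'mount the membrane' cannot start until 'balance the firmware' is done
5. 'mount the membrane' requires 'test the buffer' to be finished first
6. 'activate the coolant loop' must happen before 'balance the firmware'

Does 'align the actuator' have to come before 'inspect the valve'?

'align the actuator' and 'inspect the valve' are not related by any chain of constraints.
So 'align the actuator' can come before 'inspect the valve' or after — it is not forced.

No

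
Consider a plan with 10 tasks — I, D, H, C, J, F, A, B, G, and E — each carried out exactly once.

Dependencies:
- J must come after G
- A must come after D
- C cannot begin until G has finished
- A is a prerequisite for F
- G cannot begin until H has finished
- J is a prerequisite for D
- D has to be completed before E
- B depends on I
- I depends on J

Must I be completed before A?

I and A are not related by any chain of constraints.
So I can come before A or after — it is not forced.

No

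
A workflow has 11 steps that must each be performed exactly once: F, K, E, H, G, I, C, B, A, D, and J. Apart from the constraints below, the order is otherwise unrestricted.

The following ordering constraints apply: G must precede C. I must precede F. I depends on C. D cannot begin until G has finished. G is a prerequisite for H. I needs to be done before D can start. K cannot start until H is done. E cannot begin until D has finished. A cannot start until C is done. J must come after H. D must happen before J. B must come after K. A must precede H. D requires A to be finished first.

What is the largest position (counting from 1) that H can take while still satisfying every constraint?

Following every chain forward from H, the steps that must come later are K, B, J — 3 of them.
So at least 3 steps follow H, putting H no later than position 8. That position is achievable by scheduling everything else first.

8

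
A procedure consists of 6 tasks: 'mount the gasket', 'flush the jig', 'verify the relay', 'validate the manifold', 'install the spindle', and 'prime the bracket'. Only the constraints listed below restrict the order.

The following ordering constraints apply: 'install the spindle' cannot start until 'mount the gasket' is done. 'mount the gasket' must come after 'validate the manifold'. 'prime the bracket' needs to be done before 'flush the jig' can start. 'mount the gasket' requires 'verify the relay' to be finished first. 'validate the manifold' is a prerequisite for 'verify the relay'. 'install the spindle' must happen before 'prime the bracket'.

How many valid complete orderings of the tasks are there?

'validate the manifold' is the only task with nothing required before it, so every ordering starts there.
Every task is then forced in turn, so only 1 complete ordering is consistent with the constraints.

1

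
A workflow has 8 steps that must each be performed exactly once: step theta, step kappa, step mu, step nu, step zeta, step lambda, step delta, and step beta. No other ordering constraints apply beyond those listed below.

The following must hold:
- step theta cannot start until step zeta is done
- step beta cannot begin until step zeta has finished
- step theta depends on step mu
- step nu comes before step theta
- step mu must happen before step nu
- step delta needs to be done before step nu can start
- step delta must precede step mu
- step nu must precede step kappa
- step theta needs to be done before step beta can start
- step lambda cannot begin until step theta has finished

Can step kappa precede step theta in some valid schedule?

Yes

Nothing in the constraints forces step theta before step kappa — there is no chain from step theta to step kappa.
That means at least one valid schedule has step kappa before step theta.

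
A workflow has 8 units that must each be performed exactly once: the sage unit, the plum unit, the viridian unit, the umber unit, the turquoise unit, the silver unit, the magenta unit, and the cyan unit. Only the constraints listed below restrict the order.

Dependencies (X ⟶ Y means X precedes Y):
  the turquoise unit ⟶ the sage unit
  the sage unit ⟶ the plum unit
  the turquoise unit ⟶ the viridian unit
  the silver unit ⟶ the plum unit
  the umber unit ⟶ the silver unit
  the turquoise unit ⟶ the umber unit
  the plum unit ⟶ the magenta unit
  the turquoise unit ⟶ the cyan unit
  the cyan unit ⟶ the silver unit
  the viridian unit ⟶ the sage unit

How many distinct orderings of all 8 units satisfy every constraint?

Only the turquoise unit has no prerequisites, so it must go first.
Systematically extending each partial ordering one unit at a time and counting, there are 20 complete orderings.

20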